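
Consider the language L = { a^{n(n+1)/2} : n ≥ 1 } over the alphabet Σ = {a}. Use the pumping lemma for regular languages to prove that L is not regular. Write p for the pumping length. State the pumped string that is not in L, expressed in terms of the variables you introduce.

Assume L is regular; let p be its pumping constant.
Take w = a^{p(p+1)/2} ∈ L with |w| = p(p+1)/2 ≥ p.
Write w = xyz as guaranteed by the lemma, with |xy| ≤ p and y is nonempty.
Then y = a^k for some k with 1 ≤ k ≤ p.
Pump with i = 2: xy^2z = a^{p(p+1)/2+k}. Since 1 ≤ k ≤ p, p(p+1)/2 < p(p+1)/2+k ≤ p(p+1)/2+p < (p+1)(p+2)/2, so p(p+1)/2+k is strictly between consecutive triangular numbers. So xy^2z ∉ L.
Contradiction. Therefore L is not regular.

a^{p(p+1)/2+k}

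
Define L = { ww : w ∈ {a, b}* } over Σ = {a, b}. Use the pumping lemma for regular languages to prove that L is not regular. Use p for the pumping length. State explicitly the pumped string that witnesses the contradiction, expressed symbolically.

Suppose for contradiction that L is regular, and let p be the pumping length.
Take w = a^p b^p a^p b^p = uu where u = a^pb^p; then w ∈ L and |w| = 4p ≥ p.
Write w = xyz as guaranteed by the lemma, with |xy| ≤ p and |y| > 0.
Since the first p symbols of w are all a's and |xy| ≤ p, y lies entirely in the leading a-block: y = a^k for some k with 1 ≤ k ≤ p.
Pump with i = 2: xy^2z = a^{p+k} b^p a^p b^p, of length 4p+k. Suppose this equals vv. The string starts with a and ends with b, so v does too; thus the boundary between the two copies of v is a b→a transition. There is exactly one such transition, at position 2p+k, so |v| = 2p+k and |vv| = 4p+2k ≠ 4p+k since k ≥ 1. So xy^2z ∉ L.
This contradicts the pumping lemma, so L is not regular.

a^{p+k} b^p a^p b^p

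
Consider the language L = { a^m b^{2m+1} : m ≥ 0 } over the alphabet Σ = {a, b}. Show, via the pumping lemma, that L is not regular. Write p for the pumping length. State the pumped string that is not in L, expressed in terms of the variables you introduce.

a^{p+k} b^{2p+1}

Assume L is regular. Let p be the pumping length given by the pumping lemma.
Take w = a^p b^{2p+1}. Then w ∈ L and |w| = 3p+1 ≥ p.
The pumping lemma gives a decomposition w = xyz where |xy| ≤ p and |y| ≥ 1.
The first p characters of w are a's, so xy (and hence y) consists only of a's. Write y = a^k, 1 ≤ k ≤ p.
Pump with i = 2: xy^2z = a^{p+k} b^{2p+1}. For this to lie in L we would need 2p+1 = 2(p+k)+1, which forces k = 0. But k ≥ 1, so xy^2z ∉ L.
Contradiction. Therefore L is not regular.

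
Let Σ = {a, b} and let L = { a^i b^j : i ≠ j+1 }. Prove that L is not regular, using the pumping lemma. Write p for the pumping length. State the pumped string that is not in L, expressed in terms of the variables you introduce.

a^{p+p!} b^{p+p!-1}

Assume L is regular; let p be its pumping constant.
Choose w = a^p b^{p+p!-1}. Since p ≠ (p+p!-1)+1 = p+p!, w ∈ L; and |w| ≥ p.
The pumping lemma gives a decomposition w = xyz where |xy| ≤ p and |y| ≥ 1.
Because |xy| ≤ p and w begins with p copies of a, we have y = a^k with 1 ≤ k ≤ p.
Since 1 ≤ k ≤ p, k divides p!; set t = 1 + p!/k. Then xy^t z has p + (p!/k)·k = p + p! copies of a. Now the a-count is p+p! and (b-count)+1 = (p+p!-1)+1 = p+p!, so i ≠ j+1 fails. So xy^t z = a^{p+p!} b^{p+p!-1} ∉ L.
This is a contradiction; hence L is not regular.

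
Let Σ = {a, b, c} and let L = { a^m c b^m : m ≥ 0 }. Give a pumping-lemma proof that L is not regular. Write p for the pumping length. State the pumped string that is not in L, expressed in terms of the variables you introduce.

Suppose for contradiction that L is regular, and let p be the pumping length.
Take w = a^p c b^p ∈ L with |w| = 2p+1 ≥ p.
By the pumping lemma, w = xyz with |xy| ≤ p and y is nonempty.
Because |xy| ≤ p and w begins with p copies of a, we have y = a^k with 1 ≤ k ≤ p.
Pump with i = 2: xy^2z = a^{p+k} c b^p, which would require p+k = p. But k ≥ 1, so xy^2z ∉ L.
Contradiction. Therefore L is not regular.

a^{p+k} c b^p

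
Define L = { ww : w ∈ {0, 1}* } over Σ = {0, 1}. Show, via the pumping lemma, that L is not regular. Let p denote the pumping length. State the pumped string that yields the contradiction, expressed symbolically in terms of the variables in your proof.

0^{p+k} 1^p 0^p 1^p

Suppose for contradiction that L is regular, and let p be the pumping length.
Take w = 0^p 1^p 0^p 1^p = uu where u = 0^p1^p; then w ∈ L and |w| = 4p ≥ p.
Write w = xyz as guaranteed by the lemma, with |xy| ≤ p and |y| ≥ 1.
Because |xy| ≤ p and w begins with p copies of 0, we have y = 0^k with 1 ≤ k ≤ p.
Pump with i = 2: xy^2z = 0^{p+k} 1^p 0^p 1^p, of length 4p+k. Suppose this equals vv. The string starts with 0 and ends with 1, so v does too; thus the boundary between the two copies of v is a 1→0 transition. There is exactly one such transition, at position 2p+k, so |v| = 2p+k and |vv| = 4p+2k ≠ 4p+k since k ≥ 1. So xy^2z ∉ L.
This contradicts the pumping lemma, so L is not regular.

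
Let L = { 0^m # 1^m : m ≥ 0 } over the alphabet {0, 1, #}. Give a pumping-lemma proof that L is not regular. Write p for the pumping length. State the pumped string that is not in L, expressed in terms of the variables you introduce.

Assume L is regular; let p be its pumping constant.
Take w = 0^p # 1^p ∈ L with |w| = 2p+1 ≥ p.
Write w = xyz as guaranteed by the lemma, with |xy| ≤ p and y is nonempty.
Because |xy| ≤ p and w begins with p copies of 0, we have y = 0^k with 1 ≤ k ≤ p.
Pump with i = 2: xy^2z = 0^{p+k} # 1^p, which would require p+k = p. But k ≥ 1, so xy^2z ∉ L.
Contradiction. Therefore L is not regular.

0^{p+k} # 1^p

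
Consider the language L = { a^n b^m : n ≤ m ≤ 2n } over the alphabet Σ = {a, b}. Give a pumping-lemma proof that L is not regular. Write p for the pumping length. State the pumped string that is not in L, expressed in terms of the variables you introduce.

Toward a contradiction, assume L is regular with pumping length p.
Take w = a^p b^p ∈ L (since p ≤ p ≤ 2p), with |w| = 2p ≥ p.
The pumping lemma gives a decomposition w = xyz where |xy| ≤ p and |y| > 0.
The first p characters of w are a's, so xy (and hence y) consists only of a's. Write y = a^k, 1 ≤ k ≤ p.
Pump with i = 2: xy^2z = a^{p+k} b^p. Now n = p+k > p = m, so the condition n ≤ m fails. Thus xy^2z ∉ L.
Contradiction. Therefore L is not regular.

a^{p+k} b^p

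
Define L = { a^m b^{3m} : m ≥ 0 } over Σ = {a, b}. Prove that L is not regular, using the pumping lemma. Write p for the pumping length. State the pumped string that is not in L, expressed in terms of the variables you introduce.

a^{p+k} b^{3p}

Assume L is regular. Let p be the pumping length given by the pumping lemma.
Choose w = a^p b^{3p}, which is in L with |w| = 4p ≥ p.
Write w = xyz as guaranteed by the lemma, with |xy| ≤ p and y is nonempty.
The first p characters of w are a's, so xy (and hence y) consists only of a's. Write y = a^k, 1 ≤ k ≤ p.
Pump with i = 2: xy^2z = a^{p+k} b^{3p}. For this to lie in L we would need 3p = 3(p+k), which forces k = 0. But k ≥ 1, so xy^2z ∉ L.
This is a contradiction; hence L is not regular.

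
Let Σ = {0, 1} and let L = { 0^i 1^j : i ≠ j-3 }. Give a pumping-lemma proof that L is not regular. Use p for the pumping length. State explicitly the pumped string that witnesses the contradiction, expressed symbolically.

0^{p+p!} 1^{p+p!+3}

Assume L is regular. Let p be the pumping length given by the pumping lemma.
Choose w = 0^p 1^{p+p!+3}. Since p ≠ (p+p!+3)-3 = p+p!, w ∈ L; and |w| ≥ p.
Write w = xyz as guaranteed by the lemma, with |xy| ≤ p and |y| ≥ 1.
The first p characters of w are 0's, so xy (and hence y) consists only of 0's. Write y = 0^k, 1 ≤ k ≤ p.
Since 1 ≤ k ≤ p, k divides p!; set t = 1 + p!/k. Then xy^t z has p + (p!/k)·k = p + p! copies of 0. Now the 0-count is p+p! and (1-count)-3 = (p+p!+3)-3 = p+p!, so i ≠ j-3 fails. So xy^t z = 0^{p+p!} 1^{p+p!+3} ∉ L.
Contradiction. Therefore L is not regular.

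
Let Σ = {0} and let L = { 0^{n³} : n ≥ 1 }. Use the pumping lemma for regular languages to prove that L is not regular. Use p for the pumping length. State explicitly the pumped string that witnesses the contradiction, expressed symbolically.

Assume L is regular; let p be its pumping constant.
Take w = 0^{p³} ∈ L with |w| = p³ ≥ p.
The pumping lemma gives a decomposition w = xyz where |xy| ≤ p and |y| ≥ 1.
Then y = 0^k for some k with 1 ≤ k ≤ p.
Pump with i = 2: xy^2z = 0^{p³+k}. Since 1 ≤ k ≤ p, p³ < p³+k ≤ p³+p < p³+3p²+3p+1 = (p+1)³, so p³+k is not a perfect cube. So xy^2z ∉ L.
This contradicts the pumping lemma, so L is not regular.

0^{p³+k}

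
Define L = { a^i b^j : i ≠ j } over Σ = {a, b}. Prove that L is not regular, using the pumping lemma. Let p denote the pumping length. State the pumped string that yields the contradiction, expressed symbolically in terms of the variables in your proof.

Assume L is regular. Let p be the pumping length given by the pumping lemma.
Choose w = a^p b^{p+p!}. Since p ≠ p+p!, w ∈ L; and |w| ≥ p.
Write w = xyz as guaranteed by the lemma, with |xy| ≤ p and y is nonempty.
The first p characters of w are a's, so xy (and hence y) consists only of a's. Write y = a^k, 1 ≤ k ≤ p.
Since 1 ≤ k ≤ p, k divides p!; set t = 1 + p!/k. Then xy^t z has p + (p!/k)·k = p + p! copies of a. Now the a-count equals the b-count, so i ≠ j fails. So xy^t z = a^{p+p!} b^{p+p!} ∉ L.
This contradicts the pumping lemma, so L is not regular.

a^{p+p!} b^{p+p!}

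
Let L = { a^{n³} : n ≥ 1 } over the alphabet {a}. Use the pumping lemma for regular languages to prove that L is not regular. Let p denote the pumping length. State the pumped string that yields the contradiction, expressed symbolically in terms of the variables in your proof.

Suppose for contradiction that L is regular, and let p be the pumping length.
Take w = a^{p³} ∈ L with |w| = p³ ≥ p.
The pumping lemma gives a decomposition w = xyz where |xy| ≤ p and |y| > 0.
Then y = a^k for some k with 1 ≤ k ≤ p.
Pump with i = 2: xy^2z = a^{p³+k}. Since 1 ≤ k ≤ p, p³ < p³+k ≤ p³+p < p³+3p²+3p+1 = (p+1)³, so p³+k is not a perfect cube. So xy^2z ∉ L.
This is a contradiction; hence L is not regular.

a^{p³+k}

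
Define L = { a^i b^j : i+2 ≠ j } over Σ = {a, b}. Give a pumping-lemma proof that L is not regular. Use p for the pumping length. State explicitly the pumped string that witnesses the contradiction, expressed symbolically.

Suppose for contradiction that L is regular, and let p be the pumping length.
Choose w = a^p b^{p+p!+2}. Since p ≠ (p+p!+2)-2 = p+p!, w ∈ L; and |w| ≥ p.
Write w = xyz as guaranteed by the lemma, with |xy| ≤ p and y is nonempty.
Since the first p symbols of w are all a's and |xy| ≤ p, y lies entirely in the leading a-block: y = a^k for some k with 1 ≤ k ≤ p.
Since 1 ≤ k ≤ p, k divides p!; set t = 1 + p!/k. Then xy^t z has p + (p!/k)·k = p + p! copies of a. Now the a-count is p+p! and (b-count)-2 = (p+p!+2)-2 = p+p!, so i+2 ≠ j fails. So xy^t z = a^{p+p!} b^{p+p!+2} ∉ L.
Contradiction. Therefore L is not regular.

a^{p+p!} b^{p+p!+2}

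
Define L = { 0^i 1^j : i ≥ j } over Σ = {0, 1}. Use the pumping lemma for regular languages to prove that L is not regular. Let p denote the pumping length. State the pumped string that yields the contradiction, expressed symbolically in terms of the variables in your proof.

Suppose for contradiction that L is regular, and let p be the pumping length.
Choose w = 0^p 1^p ∈ L, with |w| = 2p ≥ p.
By the pumping lemma, w = xyz with |xy| ≤ p and |y| ≥ 1.
Since the first p symbols of w are all 0's and |xy| ≤ p, y lies entirely in the leading 0-block: y = 0^k for some k with 1 ≤ k ≤ p.
Consider xy^0z = xz = 0^{p-k} 1^p. Since k ≥ 1, the 0-count p-k is less than p, so i ≥ j fails; thus xz ∉ L.
This is a contradiction; hence L is not regular.

0^{p-k} 1^p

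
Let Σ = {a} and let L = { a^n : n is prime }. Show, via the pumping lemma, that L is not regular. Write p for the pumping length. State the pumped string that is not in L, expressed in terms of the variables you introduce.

a^{q(1+k)}

Assume L is regular; let p be its pumping constant.
Let q be a prime with q ≥ p+2 (infinitely many primes exist), and take w = a^q ∈ L with |w| = q ≥ p.
By the pumping lemma, w = xyz with |xy| ≤ p and |y| ≥ 1.
Then y = a^k for some k with 1 ≤ k ≤ p.
Since 1 ≤ k ≤ p, |xz| = q-k. Pump with i = q+1: |xy^{q+1}z| = (q-k)+(q+1)k = q+qk = q(1+k), which is composite (both factors ≥ 2). So xy^{q+1}z = a^{q(1+k)} ∉ L.
Contradiction. Therefore L is not regular.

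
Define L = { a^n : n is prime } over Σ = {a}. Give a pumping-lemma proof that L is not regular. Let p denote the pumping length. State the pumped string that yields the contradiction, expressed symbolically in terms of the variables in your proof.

a^{q(1+k)}

Assume L is regular. Let p be the pumping length given by the pumping lemma.
Let q be a prime with q ≥ p+2 (infinitely many primes exist), and take w = a^q ∈ L with |w| = q ≥ p.
The pumping lemma gives a decomposition w = xyz where |xy| ≤ p and y is nonempty.
Then y = a^k for some k with 1 ≤ k ≤ p.
Since 1 ≤ k ≤ p, |xz| = q-k. Pump with i = q+1: |xy^{q+1}z| = (q-k)+(q+1)k = q+qk = q(1+k), which is composite (both factors ≥ 2). So xy^{q+1}z = a^{q(1+k)} ∉ L.
Contradiction. Therefore L is not regular.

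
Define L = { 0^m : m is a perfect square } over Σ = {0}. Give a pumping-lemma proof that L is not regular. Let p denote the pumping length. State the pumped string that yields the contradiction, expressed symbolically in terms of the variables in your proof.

Assume L is regular; let p be its pumping constant.
Take w = 0^{p²} ∈ L with |w| = p² ≥ p.
The pumping lemma gives a decomposition w = xyz where |xy| ≤ p and y is nonempty.
Then y = 0^k for some k with 1 ≤ k ≤ p.
Pump with i = 2: xy^2z = 0^{p²+k}. Since 1 ≤ k ≤ p, p² < p²+k ≤ p²+p < (p+1)², so p²+k lies strictly between consecutive squares and is not a perfect square. So xy^2z ∉ L.
Contradiction. Therefore L is not regular.

0^{p²+k}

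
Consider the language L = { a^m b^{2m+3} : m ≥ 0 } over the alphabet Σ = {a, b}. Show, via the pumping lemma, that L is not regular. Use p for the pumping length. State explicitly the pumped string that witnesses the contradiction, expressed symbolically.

a^{p+k} b^{2p+3}

Assume L is regular. Let p be the pumping length given by the pumping lemma.
Choose w = a^p b^{2p+3}, which is in L with |w| = 3p+3 ≥ p.
The pumping lemma gives a decomposition w = xyz where |xy| ≤ p and y is nonempty.
Since the first p symbols of w are all a's and |xy| ≤ p, y lies entirely in the leading a-block: y = a^k for some k with 1 ≤ k ≤ p.
Pump with i = 2: xy^2z = a^{p+k} b^{2p+3}. For this to lie in L we would need 2p+3 = 2(p+k)+3, which forces k = 0. But k ≥ 1, so xy^2z ∉ L.
This is a contradiction; hence L is not regular.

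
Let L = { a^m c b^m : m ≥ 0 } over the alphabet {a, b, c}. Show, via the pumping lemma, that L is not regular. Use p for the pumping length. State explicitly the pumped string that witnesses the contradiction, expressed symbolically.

Assume L is regular. Let p be the pumping length given by the pumping lemma.
Take w = a^p c b^p ∈ L with |w| = 2p+1 ≥ p.
Write w = xyz as guaranteed by the lemma, with |xy| ≤ p and y is nonempty.
The first p characters of w are a's, so xy (and hence y) consists only of a's. Write y = a^k, 1 ≤ k ≤ p.
Pump with i = 2: xy^2z = a^{p+k} c b^p, which would require p+k = p. But k ≥ 1, so xy^2z ∉ L.
Contradiction. Therefore L is not regular.

a^{p+k} c b^p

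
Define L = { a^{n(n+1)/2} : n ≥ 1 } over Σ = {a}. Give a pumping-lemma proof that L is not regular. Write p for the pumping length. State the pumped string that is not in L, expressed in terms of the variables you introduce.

Toward a contradiction, assume L is regular with pumping length p.
Take w = a^{p(p+1)/2} ∈ L with |w| = p(p+1)/2 ≥ p.
By the pumping lemma, w = xyz with |xy| ≤ p and |y| ≥ 1.
Then y = a^k for some k with 1 ≤ k ≤ p.
Pump with i = 2: xy^2z = a^{p(p+1)/2+k}. Since 1 ≤ k ≤ p, p(p+1)/2 < p(p+1)/2+k ≤ p(p+1)/2+p < (p+1)(p+2)/2, so p(p+1)/2+k is strictly between consecutive triangular numbers. So xy^2z ∉ L.
Contradiction. Therefore L is not regular.

a^{p(p+1)/2+k}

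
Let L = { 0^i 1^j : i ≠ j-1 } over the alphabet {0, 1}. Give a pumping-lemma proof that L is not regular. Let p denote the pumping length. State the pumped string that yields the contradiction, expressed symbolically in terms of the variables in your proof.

Toward a contradiction, assume L is regular with pumping length p.
Choose w = 0^p 1^{p+p!+1}. Since p ≠ (p+p!+1)-1 = p+p!, w ∈ L; and |w| ≥ p.
The pumping lemma gives a decomposition w = xyz where |xy| ≤ p and |y| > 0.
Because |xy| ≤ p and w begins with p copies of 0, we have y = 0^k with 1 ≤ k ≤ p.
Since 1 ≤ k ≤ p, k divides p!; set t = 1 + p!/k. Then xy^t z has p + (p!/k)·k = p + p! copies of 0. Now the 0-count is p+p! and (1-count)-1 = (p+p!+1)-1 = p+p!, so i ≠ j-1 fails. So xy^t z = 0^{p+p!} 1^{p+p!+1} ∉ L.
This contradicts the pumping lemma, so L is not regular.

0^{p+p!} 1^{p+p!+1}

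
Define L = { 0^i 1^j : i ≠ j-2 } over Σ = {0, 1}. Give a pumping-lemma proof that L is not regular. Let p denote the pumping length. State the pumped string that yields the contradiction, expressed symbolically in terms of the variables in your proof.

Assume L is regular. Let p be the pumping length given by the pumping lemma.
Choose w = 0^p 1^{p+p!+2}. Since p ≠ (p+p!+2)-2 = p+p!, w ∈ L; and |w| ≥ p.
The pumping lemma gives a decomposition w = xyz where |xy| ≤ p and |y| > 0.
The first p characters of w are 0's, so xy (and hence y) consists only of 0's. Write y = 0^k, 1 ≤ k ≤ p.
Since 1 ≤ k ≤ p, k divides p!; set t = 1 + p!/k. Then xy^t z has p + (p!/k)·k = p + p! copies of 0. Now the 0-count is p+p! and (1-count)-2 = (p+p!+2)-2 = p+p!, so i ≠ j-2 fails. So xy^t z = 0^{p+p!} 1^{p+p!+2} ∉ L.
Contradiction. Therefore L is not regular.

0^{p+p!} 1^{p+p!+2}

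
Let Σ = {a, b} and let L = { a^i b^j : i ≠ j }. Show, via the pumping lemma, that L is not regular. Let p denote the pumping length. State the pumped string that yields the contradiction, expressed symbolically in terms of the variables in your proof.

a^{p+p!} b^{p+p!}

Toward a contradiction, assume L is regular with pumping length p.
Choose w = a^p b^{p+p!}. Since p ≠ p+p!, w ∈ L; and |w| ≥ p.
By the pumping lemma, w = xyz with |xy| ≤ p and y is nonempty.
Because |xy| ≤ p and w begins with p copies of a, we have y = a^k with 1 ≤ k ≤ p.
Since 1 ≤ k ≤ p, k divides p!; set t = 1 + p!/k. Then xy^t z has p + (p!/k)·k = p + p! copies of a. Now the a-count equals the b-count, so i ≠ j fails. So xy^t z = a^{p+p!} b^{p+p!} ∉ L.
This is a contradiction; hence L is not regular.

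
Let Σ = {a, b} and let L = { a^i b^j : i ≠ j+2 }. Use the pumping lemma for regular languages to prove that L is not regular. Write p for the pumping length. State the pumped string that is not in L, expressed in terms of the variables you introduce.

Assume L is regular; let p be its pumping constant.
Choose w = a^p b^{p+p!-2}. Since p ≠ (p+p!-2)+2 = p+p!, w ∈ L; and |w| ≥ p.
The pumping lemma gives a decomposition w = xyz where |xy| ≤ p and |y| > 0.
The first p characters of w are a's, so xy (and hence y) consists only of a's. Write y = a^k, 1 ≤ k ≤ p.
Since 1 ≤ k ≤ p, k divides p!; set t = 1 + p!/k. Then xy^t z has p + (p!/k)·k = p + p! copies of a. Now the a-count is p+p! and (b-count)+2 = (p+p!-2)+2 = p+p!, so i ≠ j+2 fails. So xy^t z = a^{p+p!} b^{p+p!-2} ∉ L.
This contradicts the pumping lemma, so L is not regular.

a^{p+p!} b^{p+p!-2}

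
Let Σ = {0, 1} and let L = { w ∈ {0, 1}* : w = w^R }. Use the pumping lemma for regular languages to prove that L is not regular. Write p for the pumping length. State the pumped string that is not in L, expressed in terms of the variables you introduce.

Assume L is regular. Let p be the pumping length given by the pumping lemma.
Take w = 0^p 1 0^p, a palindrome of length 2p+1 ≥ p.
Write w = xyz as guaranteed by the lemma, with |xy| ≤ p and |y| > 0.
Since the first p symbols of w are all 0's and |xy| ≤ p, y lies entirely in the leading 0-block: y = 0^k for some k with 1 ≤ k ≤ p.
Pump with i = 2: xy^2z = 0^{p+k} 1 0^p. Its reverse is 0^p 1 0^{p+k}, which differs from xy^2z since k ≥ 1. So xy^2z is not a palindrome and xy^2z ∉ L.
Contradiction. Therefore L is not regular.

0^{p+k} 1 0^p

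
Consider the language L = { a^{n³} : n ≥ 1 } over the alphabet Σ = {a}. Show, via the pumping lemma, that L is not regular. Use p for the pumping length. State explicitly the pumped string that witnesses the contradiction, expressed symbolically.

Assume L is regular; let p be its pumping constant.
Take w = a^{p³} ∈ L with |w| = p³ ≥ p.
Write w = xyz as guaranteed by the lemma, with |xy| ≤ p and y is nonempty.
Then y = a^k for some k with 1 ≤ k ≤ p.
Pump with i = 2: xy^2z = a^{p³+k}. Since 1 ≤ k ≤ p, p³ < p³+k ≤ p³+p < p³+3p²+3p+1 = (p+1)³, so p³+k is not a perfect cube. So xy^2z ∉ L.
This is a contradiction; hence L is not regular.

a^{p³+k}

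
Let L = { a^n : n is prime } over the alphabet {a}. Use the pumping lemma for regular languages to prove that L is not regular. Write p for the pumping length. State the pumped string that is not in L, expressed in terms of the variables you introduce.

Suppose for contradiction that L is regular, and let p be the pumping length.
Let q be a prime with q ≥ p+2 (infinitely many primes exist), and take w = a^q ∈ L with |w| = q ≥ p.
Write w = xyz as guaranteed by the lemma, with |xy| ≤ p and y is nonempty.
Then y = a^k for some k with 1 ≤ k ≤ p.
Since 1 ≤ k ≤ p, |xz| = q-k. Pump with i = q+1: |xy^{q+1}z| = (q-k)+(q+1)k = q+qk = q(1+k), which is composite (both factors ≥ 2). So xy^{q+1}z = a^{q(1+k)} ∉ L.
This contradicts the pumping lemma, so L is not regular.

a^{q(1+k)}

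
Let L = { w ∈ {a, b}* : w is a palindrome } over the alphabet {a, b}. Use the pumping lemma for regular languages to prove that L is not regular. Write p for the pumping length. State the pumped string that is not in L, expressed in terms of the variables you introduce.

Assume L is regular. Let p be the pumping length given by the pumping lemma.
Take w = a^p b a^p, a palindrome of length 2p+1 ≥ p.
The pumping lemma gives a decomposition w = xyz where |xy| ≤ p and |y| > 0.
Because |xy| ≤ p and w begins with p copies of a, we have y = a^k with 1 ≤ k ≤ p.
Pump with i = 2: xy^2z = a^{p+k} b a^p. Its reverse is a^p b a^{p+k}, which differs from xy^2z since k ≥ 1. So xy^2z is not a palindrome and xy^2z ∉ L.
Contradiction. Therefore L is not regular.

a^{p+k} b a^p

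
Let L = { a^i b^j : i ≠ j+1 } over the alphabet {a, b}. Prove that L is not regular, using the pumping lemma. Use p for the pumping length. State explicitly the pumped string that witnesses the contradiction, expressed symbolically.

Toward a contradiction, assume L is regular with pumping length p.
Choose w = a^p b^{p+p!-1}. Since p ≠ (p+p!-1)+1 = p+p!, w ∈ L; and |w| ≥ p.
Write w = xyz as guaranteed by the lemma, with |xy| ≤ p and |y| > 0.
Since the first p symbols of w are all a's and |xy| ≤ p, y lies entirely in the leading a-block: y = a^k for some k with 1 ≤ k ≤ p.
Since 1 ≤ k ≤ p, k divides p!; set t = 1 + p!/k. Then xy^t z has p + (p!/k)·k = p + p! copies of a. Now the a-count is p+p! and (b-count)+1 = (p+p!-1)+1 = p+p!, so i ≠ j+1 fails. So xy^t z = a^{p+p!} b^{p+p!-1} ∉ L.
This contradicts the pumping lemma, so L is not regular.

a^{p+p!} b^{p+p!-1}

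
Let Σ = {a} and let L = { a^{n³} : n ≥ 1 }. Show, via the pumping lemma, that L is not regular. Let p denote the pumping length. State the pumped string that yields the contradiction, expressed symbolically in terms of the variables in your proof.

Assume L is regular. Let p be the pumping length given by the pumping lemma.
Take w = a^{p³} ∈ L with |w| = p³ ≥ p.
Write w = xyz as guaranteed by the lemma, with |xy| ≤ p and |y| > 0.
Then y = a^k for some k with 1 ≤ k ≤ p.
Pump with i = 2: xy^2z = a^{p³+k}. Since 1 ≤ k ≤ p, p³ < p³+k ≤ p³+p < p³+3p²+3p+1 = (p+1)³, so p³+k is not a perfect cube. So xy^2z ∉ L.
This is a contradiction; hence L is not regular.

a^{p³+k}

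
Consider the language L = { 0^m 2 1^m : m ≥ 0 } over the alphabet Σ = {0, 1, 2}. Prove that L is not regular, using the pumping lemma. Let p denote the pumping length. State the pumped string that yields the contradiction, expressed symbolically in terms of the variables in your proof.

Assume L is regular; let p be its pumping constant.
Take w = 0^p 2 1^p ∈ L with |w| = 2p+1 ≥ p.
Write w = xyz as guaranteed by the lemma, with |xy| ≤ p and |y| ≥ 1.
Because |xy| ≤ p and w begins with p copies of 0, we have y = 0^k with 1 ≤ k ≤ p.
Pump with i = 2: xy^2z = 0^{p+k} 2 1^p, which would require p+k = p. But k ≥ 1, so xy^2z ∉ L.
This contradicts the pumping lemma, so L is not regular.

0^{p+k} 2 1^p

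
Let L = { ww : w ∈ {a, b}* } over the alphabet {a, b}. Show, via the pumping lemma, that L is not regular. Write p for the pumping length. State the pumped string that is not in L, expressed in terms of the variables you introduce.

a^{p+k} b^p a^p b^p

Assume L is regular; let p be its pumping constant.
Take w = a^p b^p a^p b^p = uu where u = a^pb^p; then w ∈ L and |w| = 4p ≥ p.
By the pumping lemma, w = xyz with |xy| ≤ p and y is nonempty.
Because |xy| ≤ p and w begins with p copies of a, we have y = a^k with 1 ≤ k ≤ p.
Pump with i = 2: xy^2z = a^{p+k} b^p a^p b^p, of length 4p+k. Suppose this equals vv. The string starts with a and ends with b, so v does too; thus the boundary between the two copies of v is a b→a transition. There is exactly one such transition, at position 2p+k, so |v| = 2p+k and |vv| = 4p+2k ≠ 4p+k since k ≥ 1. So xy^2z ∉ L.
This contradicts the pumping lemma, so L is not regular.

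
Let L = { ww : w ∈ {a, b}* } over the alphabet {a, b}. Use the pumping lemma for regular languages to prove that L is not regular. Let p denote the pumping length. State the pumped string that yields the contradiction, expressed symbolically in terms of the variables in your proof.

a^{p+k} b^p a^p b^p

Assume L is regular; let p be its pumping constant.
Take w = a^p b^p a^p b^p = uu where u = a^pb^p; then w ∈ L and |w| = 4p ≥ p.
Write w = xyz as guaranteed by the lemma, with |xy| ≤ p and |y| ≥ 1.
Because |xy| ≤ p and w begins with p copies of a, we have y = a^k with 1 ≤ k ≤ p.
Pump with i = 2: xy^2z = a^{p+k} b^p a^p b^p, of length 4p+k. Suppose this equals vv. The string starts with a and ends with b, so v does too; thus the boundary between the two copies of v is a b→a transition. There is exactly one such transition, at position 2p+k, so |v| = 2p+k and |vv| = 4p+2k ≠ 4p+k since k ≥ 1. So xy^2z ∉ L.
Contradiction. Therefore L is not regular.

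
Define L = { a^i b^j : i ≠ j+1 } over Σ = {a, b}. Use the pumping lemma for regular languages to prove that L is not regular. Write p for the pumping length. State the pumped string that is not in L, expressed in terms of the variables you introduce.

a^{p+p!} b^{p+p!-1}

Assume L is regular. Let p be the pumping length given by the pumping lemma.
Choose w = a^p b^{p+p!-1}. Since p ≠ (p+p!-1)+1 = p+p!, w ∈ L; and |w| ≥ p.
By the pumping lemma, w = xyz with |xy| ≤ p and |y| > 0.
The first p characters of w are a's, so xy (and hence y) consists only of a's. Write y = a^k, 1 ≤ k ≤ p.
Since 1 ≤ k ≤ p, k divides p!; set t = 1 + p!/k. Then xy^t z has p + (p!/k)·k = p + p! copies of a. Now the a-count is p+p! and (b-count)+1 = (p+p!-1)+1 = p+p!, so i ≠ j+1 fails. So xy^t z = a^{p+p!} b^{p+p!-1} ∉ L.
This is a contradiction; hence L is not regular.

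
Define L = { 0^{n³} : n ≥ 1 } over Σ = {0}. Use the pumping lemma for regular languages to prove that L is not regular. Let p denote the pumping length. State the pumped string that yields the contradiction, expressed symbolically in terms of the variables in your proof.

Assume L is regular; let p be its pumping constant.
Take w = 0^{p³} ∈ L with |w| = p³ ≥ p.
The pumping lemma gives a decomposition w = xyz where |xy| ≤ p and |y| ≥ 1.
Then y = 0^k for some k with 1 ≤ k ≤ p.
Pump with i = 2: xy^2z = 0^{p³+k}. Since 1 ≤ k ≤ p, p³ < p³+k ≤ p³+p < p³+3p²+3p+1 = (p+1)³, so p³+k is not a perfect cube. So xy^2z ∉ L.
This contradicts the pumping lemma, so L is not regular.

0^{p³+k}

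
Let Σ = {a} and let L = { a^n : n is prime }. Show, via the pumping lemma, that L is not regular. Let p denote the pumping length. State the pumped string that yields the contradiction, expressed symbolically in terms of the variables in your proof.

a^{q(1+k)}

Suppose for contradiction that L is regular, and let p be the pumping length.
Let q be a prime with q ≥ p+2 (infinitely many primes exist), and take w = a^q ∈ L with |w| = q ≥ p.
The pumping lemma gives a decomposition w = xyz where |xy| ≤ p and y is nonempty.
Then y = a^k for some k with 1 ≤ k ≤ p.
Since 1 ≤ k ≤ p, |xz| = q-k. Pump with i = q+1: |xy^{q+1}z| = (q-k)+(q+1)k = q+qk = q(1+k), which is composite (both factors ≥ 2). So xy^{q+1}z = a^{q(1+k)} ∉ L.
Contradiction. Therefore L is not regular.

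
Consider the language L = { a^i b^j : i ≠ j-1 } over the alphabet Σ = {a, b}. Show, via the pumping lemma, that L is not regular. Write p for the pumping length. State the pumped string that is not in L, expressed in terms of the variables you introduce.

Assume L is regular; let p be its pumping constant.
Choose w = a^p b^{p+p!+1}. Since p ≠ (p+p!+1)-1 = p+p!, w ∈ L; and |w| ≥ p.
Write w = xyz as guaranteed by the lemma, with |xy| ≤ p and |y| ≥ 1.
Since the first p symbols of w are all a's and |xy| ≤ p, y lies entirely in the leading a-block: y = a^k for some k with 1 ≤ k ≤ p.
Since 1 ≤ k ≤ p, k divides p!; set t = 1 + p!/k. Then xy^t z has p + (p!/k)·k = p + p! copies of a. Now the a-count is p+p! and (b-count)-1 = (p+p!+1)-1 = p+p!, so i ≠ j-1 fails. So xy^t z = a^{p+p!} b^{p+p!+1} ∉ L.
This is a contradiction; hence L is not regular.

a^{p+p!} b^{p+p!+1}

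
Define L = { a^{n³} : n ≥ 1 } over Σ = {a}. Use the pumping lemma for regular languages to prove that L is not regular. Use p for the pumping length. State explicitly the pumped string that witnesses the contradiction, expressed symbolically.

Assume L is regular; let p be its pumping constant.
Take w = a^{p³} ∈ L with |w| = p³ ≥ p.
By the pumping lemma, w = xyz with |xy| ≤ p and |y| ≥ 1.
Then y = a^k for some k with 1 ≤ k ≤ p.
Pump with i = 2: xy^2z = a^{p³+k}. Since 1 ≤ k ≤ p, p³ < p³+k ≤ p³+p < p³+3p²+3p+1 = (p+1)³, so p³+k is not a perfect cube. So xy^2z ∉ L.
This contradicts the pumping lemma, so L is not regular.

a^{p³+k}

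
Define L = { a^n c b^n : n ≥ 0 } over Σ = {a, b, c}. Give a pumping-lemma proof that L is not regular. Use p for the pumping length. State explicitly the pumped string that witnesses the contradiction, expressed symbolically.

a^{p+k} c b^p

Assume L is regular. Let p be the pumping length given by the pumping lemma.
Take w = a^p c b^p ∈ L with |w| = 2p+1 ≥ p.
By the pumping lemma, w = xyz with |xy| ≤ p and y is nonempty.
Since the first p symbols of w are all a's and |xy| ≤ p, y lies entirely in the leading a-block: y = a^k for some k with 1 ≤ k ≤ p.
Pump with i = 2: xy^2z = a^{p+k} c b^p, which would require p+k = p. But k ≥ 1, so xy^2z ∉ L.
This is a contradiction; hence L is not regular.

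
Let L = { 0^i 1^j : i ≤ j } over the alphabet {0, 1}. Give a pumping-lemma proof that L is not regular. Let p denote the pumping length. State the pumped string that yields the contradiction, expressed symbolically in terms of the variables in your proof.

Assume L is regular. Let p be the pumping length given by the pumping lemma.
Choose w = 0^p 1^p ∈ L, with |w| = 2p ≥ p.
Write w = xyz as guaranteed by the lemma, with |xy| ≤ p and y is nonempty.
Since the first p symbols of w are all 0's and |xy| ≤ p, y lies entirely in the leading 0-block: y = 0^k for some k with 1 ≤ k ≤ p.
Consider xy^2z = 0^{p+k} 1^p. Since k ≥ 1, the 0-count p+k exceeds the 1-count p, so i ≤ j fails; thus xy^2z ∉ L.
This contradicts the pumping lemma, so L is not regular.

0^{p+k} 1^p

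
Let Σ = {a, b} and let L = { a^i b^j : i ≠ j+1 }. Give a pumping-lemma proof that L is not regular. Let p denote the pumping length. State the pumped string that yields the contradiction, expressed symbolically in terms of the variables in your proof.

a^{p+p!} b^{p+p!-1}

Assume L is regular. Let p be the pumping length given by the pumping lemma.
Choose w = a^p b^{p+p!-1}. Since p ≠ (p+p!-1)+1 = p+p!, w ∈ L; and |w| ≥ p.
By the pumping lemma, w = xyz with |xy| ≤ p and |y| ≥ 1.
The first p characters of w are a's, so xy (and hence y) consists only of a's. Write y = a^k, 1 ≤ k ≤ p.
Since 1 ≤ k ≤ p, k divides p!; set t = 1 + p!/k. Then xy^t z has p + (p!/k)·k = p + p! copies of a. Now the a-count is p+p! and (b-count)+1 = (p+p!-1)+1 = p+p!, so i ≠ j+1 fails. So xy^t z = a^{p+p!} b^{p+p!-1} ∉ L.
This is a contradiction; hence L is not regular.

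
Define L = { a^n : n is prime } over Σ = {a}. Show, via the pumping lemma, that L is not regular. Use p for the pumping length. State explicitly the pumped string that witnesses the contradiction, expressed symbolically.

Assume L is regular. Let p be the pumping length given by the pumping lemma.
Let q be a prime with q ≥ p+2 (infinitely many primes exist), and take w = a^q ∈ L with |w| = q ≥ p.
Write w = xyz as guaranteed by the lemma, with |xy| ≤ p and y is nonempty.
Then y = a^k for some k with 1 ≤ k ≤ p.
Since 1 ≤ k ≤ p, |xz| = q-k. Pump with i = q+1: |xy^{q+1}z| = (q-k)+(q+1)k = q+qk = q(1+k), which is composite (both factors ≥ 2). So xy^{q+1}z = a^{q(1+k)} ∉ L.
Contradiction. Therefore L is not regular.

a^{q(1+k)}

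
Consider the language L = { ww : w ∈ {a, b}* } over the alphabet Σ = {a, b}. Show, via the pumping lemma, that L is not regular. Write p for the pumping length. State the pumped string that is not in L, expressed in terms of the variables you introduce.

a^{p+k} b^p a^p b^p

Assume L is regular. Let p be the pumping length given by the pumping lemma.
Take w = a^p b^p a^p b^p = uu where u = a^pb^p; then w ∈ L and |w| = 4p ≥ p.
The pumping lemma gives a decomposition w = xyz where |xy| ≤ p and y is nonempty.
The first p characters of w are a's, so xy (and hence y) consists only of a's. Write y = a^k, 1 ≤ k ≤ p.
Pump with i = 2: xy^2z = a^{p+k} b^p a^p b^p, of length 4p+k. Suppose this equals vv. The string starts with a and ends with b, so v does too; thus the boundary between the two copies of v is a b→a transition. There is exactly one such transition, at position 2p+k, so |v| = 2p+k and |vv| = 4p+2k ≠ 4p+k since k ≥ 1. So xy^2z ∉ L.
Contradiction. Therefore L is not regular.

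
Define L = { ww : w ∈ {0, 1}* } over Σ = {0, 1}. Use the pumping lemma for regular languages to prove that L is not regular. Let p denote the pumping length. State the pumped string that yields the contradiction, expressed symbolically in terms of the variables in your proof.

0^{p+k} 1^p 0^p 1^p

Toward a contradiction, assume L is regular with pumping length p.
Take w = 0^p 1^p 0^p 1^p = uu where u = 0^p1^p; then w ∈ L and |w| = 4p ≥ p.
The pumping lemma gives a decomposition w = xyz where |xy| ≤ p and |y| ≥ 1.
Since the first p symbols of w are all 0's and |xy| ≤ p, y lies entirely in the leading 0-block: y = 0^k for some k with 1 ≤ k ≤ p.
Pump with i = 2: xy^2z = 0^{p+k} 1^p 0^p 1^p, of length 4p+k. Suppose this equals vv. The string starts with 0 and ends with 1, so v does too; thus the boundary between the two copies of v is a 1→0 transition. There is exactly one such transition, at position 2p+k, so |v| = 2p+k and |vv| = 4p+2k ≠ 4p+k since k ≥ 1. So xy^2z ∉ L.
Contradiction. Therefore L is not regular.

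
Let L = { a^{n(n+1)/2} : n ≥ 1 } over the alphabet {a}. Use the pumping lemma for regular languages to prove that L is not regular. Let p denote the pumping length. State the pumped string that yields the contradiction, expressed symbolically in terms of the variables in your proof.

Assume L is regular. Let p be the pumping length given by the pumping lemma.
Take w = a^{p(p+1)/2} ∈ L with |w| = p(p+1)/2 ≥ p.
Write w = xyz as guaranteed by the lemma, with |xy| ≤ p and |y| ≥ 1.
Then y = a^k for some k with 1 ≤ k ≤ p.
Pump with i = 2: xy^2z = a^{p(p+1)/2+k}. Since 1 ≤ k ≤ p, p(p+1)/2 < p(p+1)/2+k ≤ p(p+1)/2+p < (p+1)(p+2)/2, so p(p+1)/2+k is strictly between consecutive triangular numbers. So xy^2z ∉ L.
This is a contradiction; hence L is not regular.

a^{p(p+1)/2+k}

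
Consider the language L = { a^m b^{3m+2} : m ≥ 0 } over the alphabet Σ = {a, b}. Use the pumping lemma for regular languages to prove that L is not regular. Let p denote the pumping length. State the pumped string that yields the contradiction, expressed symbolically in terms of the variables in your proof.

a^{p+k} b^{3p+2}

Assume L is regular. Let p be the pumping length given by the pumping lemma.
Let w = a^p b^{3p+2} ∈ L; note |w| = 4p+2 ≥ p.
The pumping lemma gives a decomposition w = xyz where |xy| ≤ p and |y| > 0.
The first p characters of w are a's, so xy (and hence y) consists only of a's. Write y = a^k, 1 ≤ k ≤ p.
Pump with i = 2: xy^2z = a^{p+k} b^{3p+2}. For this to lie in L we would need 3p+2 = 3(p+k)+2, which forces k = 0. But k ≥ 1, so xy^2z ∉ L.
This is a contradiction; hence L is not regular.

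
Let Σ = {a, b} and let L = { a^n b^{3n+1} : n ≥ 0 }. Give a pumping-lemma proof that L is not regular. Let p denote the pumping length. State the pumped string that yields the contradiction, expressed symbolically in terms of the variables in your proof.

a^{p+k} b^{3p+1}

Toward a contradiction, assume L is regular with pumping length p.
Take w = a^p b^{3p+1}. Then w ∈ L and |w| = 4p+1 ≥ p.
Write w = xyz as guaranteed by the lemma, with |xy| ≤ p and |y| > 0.
Since the first p symbols of w are all a's and |xy| ≤ p, y lies entirely in the leading a-block: y = a^k for some k with 1 ≤ k ≤ p.
Pump with i = 2: xy^2z = a^{p+k} b^{3p+1}. For this to lie in L we would need 3p+1 = 3(p+k)+1, which forces k = 0. But k ≥ 1, so xy^2z ∉ L.
This is a contradiction; hence L is not regular.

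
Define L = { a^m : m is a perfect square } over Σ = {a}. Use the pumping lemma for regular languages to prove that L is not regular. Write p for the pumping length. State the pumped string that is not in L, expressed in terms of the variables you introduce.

Suppose for contradiction that L is regular, and let p be the pumping length.
Take w = a^{p²} ∈ L with |w| = p² ≥ p.
By the pumping lemma, w = xyz with |xy| ≤ p and |y| ≥ 1.
Then y = a^k for some k with 1 ≤ k ≤ p.
Pump with i = 2: xy^2z = a^{p²+k}. Since 1 ≤ k ≤ p, p² < p²+k ≤ p²+p < (p+1)², so p²+k lies strictly between consecutive squares and is not a perfect square. So xy^2z ∉ L.
This is a contradiction; hence L is not regular.

a^{p²+k}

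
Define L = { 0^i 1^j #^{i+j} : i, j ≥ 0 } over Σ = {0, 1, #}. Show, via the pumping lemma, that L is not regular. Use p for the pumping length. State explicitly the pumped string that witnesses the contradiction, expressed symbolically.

0^{p+k} 1^p #^{2p}

Toward a contradiction, assume L is regular with pumping length p.
Take w = 0^p 1^p #^{2p} ∈ L (with i=j=p, i+j=2p), |w| = 4p ≥ p.
By the pumping lemma, w = xyz with |xy| ≤ p and y is nonempty.
Because |xy| ≤ p and w begins with p copies of 0, we have y = 0^k with 1 ≤ k ≤ p.
Consider xy^2z = 0^{p+k} 1^p #^{2p}. Now the 0- and 1-counts sum to 2p+k, but the #-count is 2p ≠ 2p+k. So xy^2z ∉ L.
This contradicts the pumping lemma, so L is not regular.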